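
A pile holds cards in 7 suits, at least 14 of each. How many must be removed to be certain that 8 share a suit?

You could draw 7 of every suit without reaching 8 of any — 49 in all.
One more forces 8 of some suit, so 49 + 1 = 50.

50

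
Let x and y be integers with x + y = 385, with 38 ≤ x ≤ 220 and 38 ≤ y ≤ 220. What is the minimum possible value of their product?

36300

For a fixed sum, xy is smallest when x and y are as far apart as possible.
The extreme feasible split is x = 165, y = 220, giving xy = 36300.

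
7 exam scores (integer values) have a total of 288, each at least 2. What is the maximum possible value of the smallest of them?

41

The average is 288/7 < 42, so some value is ≤ 41.
Equality holds with 6 values of 41 and 1 value of 42.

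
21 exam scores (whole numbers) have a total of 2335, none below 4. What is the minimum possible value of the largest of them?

112

The average is 2335/21 > 111, so not all 21 can be 111 or less; the largest is ≥ 112.
Achievable: 4 of them at 112 and 17 at 111 total 2335.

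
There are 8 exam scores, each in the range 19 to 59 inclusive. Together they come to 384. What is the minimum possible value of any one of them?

19

To make one score as small as possible, make the other 7 as large as possible.
The other 7 can take up 7 × 59 = 413 ≥ 384 − 19, so one score can sit at its floor of 19.
Achievable: one at 19 and the other 7 totalling 365, which fits since 7 × 19 ≤ 365 ≤ 7 × 59.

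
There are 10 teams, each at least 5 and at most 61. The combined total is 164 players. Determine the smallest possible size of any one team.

5

Minimizing one value means maximizing the remaining 9.
The other 9 can take up 9 × 61 = 549 ≥ 164 − 5, so one team can sit at its floor of 5.
Achievable: one at 5 and the other 9 totalling 159, which fits since 9 × 5 ≤ 159 ≤ 9 × 61.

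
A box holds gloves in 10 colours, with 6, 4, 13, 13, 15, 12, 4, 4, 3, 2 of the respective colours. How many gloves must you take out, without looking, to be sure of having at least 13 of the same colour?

72

In the worst case you take as many as possible of each colour without reaching 13: 6 + 4 + 12 + 12 + 12 + 12 + 4 + 4 + 3 + 2 = 71.
The next one must give 13 of some colour, so 71 + 1 = 72.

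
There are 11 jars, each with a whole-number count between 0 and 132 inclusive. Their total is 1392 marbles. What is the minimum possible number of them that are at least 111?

Suppose at most 11 − j of them reach 111; then j values are ≤ 110 and the rest ≤ 132.
The total is then ≤ 110·j + 132·(11 − j) = 1452 − 22j. For this to be ≥ 1392 we need j ≤ 2, so at least 11 − 2 = 9 must reach 111.
Exactly 9 works: 9 values at 132 and 2 at 110 total 1408; lower one of the high values by 16 (still ≥ 111) to hit 1392.

9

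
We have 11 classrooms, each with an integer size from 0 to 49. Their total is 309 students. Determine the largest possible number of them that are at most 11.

6

Each value at 11 or below falls at least 49 − 11 = 38 short of the ceiling 49.
The ceiling total is 11 × 49 = 539, and we need 309, so at most ⌊(539 − 309)/38⌋ = 6 can be that low.
k = 6 is achieved by 6 values at 11 and 5 at 49, total 311; lower one of the 49's by 2 (still > 11) to reach 309.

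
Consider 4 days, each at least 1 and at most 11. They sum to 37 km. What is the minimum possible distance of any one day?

4

Minimizing one value means maximizing the remaining 3.
The other 3 contribute at most 3 × 11 = 33, leaving at least 37 − 33 = 4.
Since 4 ≥ 1, this is achievable: one at 4 and 3 at 11.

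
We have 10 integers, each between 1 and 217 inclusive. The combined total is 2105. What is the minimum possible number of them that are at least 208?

4

Suppose at most 10 − j of them reach 208; then j values are ≤ 207 and the rest ≤ 217.
The total is then ≤ 207·j + 217·(10 − j) = 2170 − 10j. For this to be ≥ 2105 we need j ≤ 6, so at least 10 − 6 = 4 must reach 208.
Exactly 4 works: 4 values at 217 and 6 at 207 total 2110; lower one of the high values by 5 (still ≥ 208) to hit 2105.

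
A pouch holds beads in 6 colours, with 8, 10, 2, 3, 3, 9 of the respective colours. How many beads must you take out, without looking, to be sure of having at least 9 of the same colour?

In the worst case you take as many as possible of each colour without reaching 9: 8 + 8 + 2 + 3 + 3 + 8 = 32.
The next one must give 9 of some colour, so 32 + 1 = 33.

33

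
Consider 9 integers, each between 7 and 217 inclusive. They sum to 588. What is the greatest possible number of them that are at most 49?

8

Each value at 49 or below falls at least 217 − 49 = 168 short of the ceiling 217.
The ceiling total is 9 × 217 = 1953, and we need 588, so at most ⌊(1953 − 588)/168⌋ = 8 can be that low.
k = 8 is achieved by 8 values at 49 and 1 at 217, total 609; lower one of the 217's by 21 (still > 49) to reach 588.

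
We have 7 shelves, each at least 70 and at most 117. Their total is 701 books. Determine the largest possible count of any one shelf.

117

To make one shelf as large as possible, make the other 6 as small as possible.
The other 6 contribute at least 6 × 70 = 420, leaving at most 701 − 420 = 281.
But each shelf is capped at 117, so the maximum is 117.
Achievable: one at 117 and the other 6 totalling 584, which fits since 6 × 70 ≤ 584 ≤ 6 × 117.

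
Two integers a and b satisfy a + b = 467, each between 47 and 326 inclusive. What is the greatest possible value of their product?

54522

ab = a(467 − a) is maximized when a is as near 467/2 as the bounds allow.
Taking a = 233 and b = 234 (both in [47, 326]) gives ab = 54522.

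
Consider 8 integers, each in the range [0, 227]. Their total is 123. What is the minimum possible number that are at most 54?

6

Let j be the number exceeding 54. Then the total is ≥ 55·j + 0·(8 − j) = 0 + 55j.
So 55j ≤ 123 and j ≤ 2; hence at least 8 − 2 = 6 are ≤ 54.
Exactly 6 works: 6 values at 0 and 2 at 55 total 110; raise one of the low values by 13 (still ≤ 54) to hit 123.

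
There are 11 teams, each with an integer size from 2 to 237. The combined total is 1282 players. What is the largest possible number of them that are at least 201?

6

If k of the values are ≥ 201, the total is ≥ 201k + 2(11 − k).
Setting 201k + 2(11 − k) ≤ 1282 gives 199k ≤ 1260, so k ≤ 6.
k = 6 is achieved by 6 values at 201 and 5 at 2, total 1216; add 66 to one value (staying below 201) to reach 1282.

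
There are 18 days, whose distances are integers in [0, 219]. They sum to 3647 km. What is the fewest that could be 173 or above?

Each value short of 173 is at most 172, costing at least 219 − 172 = 47 against the maximum total of 3942.
We can afford to lose at most 3942 − 3647 = 295, so at most ⌊295/47⌋ = 6 fall short, and at least 12 are ≥ 173.
Exactly 12 works: 12 values at 219 and 6 at 172 total 3660; lower one of the high values by 13 (still ≥ 173) to hit 3647.

12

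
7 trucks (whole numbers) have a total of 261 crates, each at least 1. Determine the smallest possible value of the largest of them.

38

If every one of the 7 were at most 37, the total would be at most 7 × 37 = 259 < 261.
Equality holds with 2 values of 38 and 5 values of 37.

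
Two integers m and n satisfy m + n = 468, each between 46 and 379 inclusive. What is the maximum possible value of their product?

For a fixed sum, the product mn is largest when m and n are as close as possible.
Taking m = 234 and n = 234 (both in [46, 379]) gives mn = 54756.

54756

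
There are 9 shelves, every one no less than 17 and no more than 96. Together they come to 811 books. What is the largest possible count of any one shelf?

Maximizing one value means minimizing the remaining 8.
The other 8 contribute at least 8 × 17 = 136, leaving at most 811 − 136 = 675.
But each shelf is capped at 96, so the maximum is 96.
Achievable: one at 96 and the other 8 totalling 715, which fits since 8 × 17 ≤ 715 ≤ 8 × 96.

96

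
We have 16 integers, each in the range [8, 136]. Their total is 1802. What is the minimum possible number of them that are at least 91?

8

Each value short of 91 is at most 90, costing at least 136 − 90 = 46 against the maximum total of 2176.
We can afford to lose at most 2176 − 1802 = 374, so at most ⌊374/46⌋ = 8 fall short, and at least 8 are ≥ 91.
Exactly 8 works: 8 values at 136 and 8 at 90 total 1808; lower one of the high values by 6 (still ≥ 91) to hit 1802.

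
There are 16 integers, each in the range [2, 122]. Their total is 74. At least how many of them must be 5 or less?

Each value above 5 is at least 6, contributing at least 6 − 2 = 4 above the floor 2.
The sum exceeds the floor total 32 by 42, so at most ⌊42/4⌋ = 10 exceed 5, and at least 6 are ≤ 5.
Exactly 6 works: 6 values at 2 and 10 at 6 total 72; raise one of the low values by 2 (still ≤ 5) to hit 74.

6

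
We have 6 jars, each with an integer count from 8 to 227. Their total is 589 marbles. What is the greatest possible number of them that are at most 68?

4

Suppose k of them are at most 68. Those contribute at most 68 each and the rest at most 227 each.
So the total is at most 68k + 227(6 − k) = 1362 − 159k. This must still be ≥ 589, so k ≤ 4.
k = 4 is achieved by 4 values at 68 and 2 at 227, total 726; lower one of the 227's by 137 (still > 68) to reach 589.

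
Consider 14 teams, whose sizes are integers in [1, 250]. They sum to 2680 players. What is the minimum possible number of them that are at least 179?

3

Suppose at most 14 − j of them reach 179; then j values are ≤ 178 and the rest ≤ 250.
The total is then ≤ 178·j + 250·(14 − j) = 3500 − 72j. For this to be ≥ 2680 we need j ≤ 11, so at least 14 − 11 = 3 must reach 179.
Exactly 3 works: 3 values at 250 and 11 at 178 total 2708; lower one of the high values by 28 (still ≥ 179) to hit 2680.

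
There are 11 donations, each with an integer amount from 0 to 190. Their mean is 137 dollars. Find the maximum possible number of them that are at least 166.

9

The total is 11 × 137 = 1507.
If k of the values are ≥ 166, the total is ≥ 166k + 0(11 − k).
Setting 166k + 0(11 − k) ≤ 1507 gives 166k ≤ 1507, so k ≤ 9.
k = 9 is achieved by 9 values at 166 and 2 at 0, total 1494; add 13 to one value (staying below 166) to reach 1507.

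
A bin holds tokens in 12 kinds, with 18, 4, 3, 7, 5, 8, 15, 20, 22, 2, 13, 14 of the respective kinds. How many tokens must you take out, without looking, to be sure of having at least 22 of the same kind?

In the worst case you take as many as possible of each kind without reaching 22: 18 + 4 + 3 + 7 + 5 + 8 + 15 + 20 + 21 + 2 + 13 + 14 = 130.
The next one must give 22 of some kind, so 130 + 1 = 131.

131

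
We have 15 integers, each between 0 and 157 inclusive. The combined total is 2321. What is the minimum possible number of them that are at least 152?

10

Each value short of 152 is at most 151, costing at least 157 − 151 = 6 against the maximum total of 2355.
We can afford to lose at most 2355 − 2321 = 34, so at most ⌊34/6⌋ = 5 fall short, and at least 10 are ≥ 152.
Exactly 10 works: 10 values at 157 and 5 at 151 total 2325; lower one of the high values by 4 (still ≥ 152) to hit 2321.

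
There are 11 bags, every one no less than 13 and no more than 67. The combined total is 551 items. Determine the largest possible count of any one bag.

Maximizing one value means minimizing the remaining 10.
The other 10 contribute at least 10 × 13 = 130, leaving at most 551 − 130 = 421.
But each bag is capped at 67, so the maximum is 67.
Achievable: one at 67 and the other 10 totalling 484, which fits since 10 × 13 ≤ 484 ≤ 10 × 67.

67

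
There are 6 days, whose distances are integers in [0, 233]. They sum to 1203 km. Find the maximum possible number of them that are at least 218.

Suppose k of them are at least 218. Those contribute at least 218 each and the other 6 − k at least 0 each.
So the total is at least 218k + 0(6 − k) = 0 + 218k. This must be ≤ 1203, giving k ≤ 5.
k = 5 is achieved by 5 values at 218 and 1 at 0, total 1090; add 113 to one value (staying below 218) to reach 1203.

5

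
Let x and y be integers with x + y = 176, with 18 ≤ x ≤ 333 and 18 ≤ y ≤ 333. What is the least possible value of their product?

2844

Since x + y is fixed, pushing one of them to its bound minimizes the product.
At the endpoint x = 18, y = 176 − 18 = 158, so xy = 18 × 158 = 2844.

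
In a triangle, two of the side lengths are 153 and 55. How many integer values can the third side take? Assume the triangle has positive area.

109

The triangle inequality gives |153 − 55| < c < 153 + 55, i.e. 98 < c < 208.
So c can be any integer from 99 to 207: 109 values.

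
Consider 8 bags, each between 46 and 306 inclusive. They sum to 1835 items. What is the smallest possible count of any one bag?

46

To make one bag as small as possible, make the other 7 as large as possible.
The other 7 can take up 7 × 306 = 2142 ≥ 1835 − 46, so one bag can sit at its floor of 46.
Achievable: one at 46 and the other 7 totalling 1789, which fits since 7 × 46 ≤ 1789 ≤ 7 × 306.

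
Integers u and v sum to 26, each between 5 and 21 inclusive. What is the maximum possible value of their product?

uv = u(26 − u) is maximized when u is as near 26/2 as the bounds allow.
Taking u = 13 and v = 13 (both in [5, 21]) gives uv = 169.

169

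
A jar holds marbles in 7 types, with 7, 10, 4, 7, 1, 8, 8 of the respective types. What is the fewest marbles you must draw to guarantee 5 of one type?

26

In the worst case you take as many as possible of each type without reaching 5: 4 + 4 + 4 + 4 + 1 + 4 + 4 = 25.
The next one must give 5 of some type, so 25 + 1 = 26.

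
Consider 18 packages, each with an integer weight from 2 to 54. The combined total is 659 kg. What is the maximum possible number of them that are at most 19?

8

Suppose k of them are at most 19. Those contribute at most 19 each and the rest at most 54 each.
So the total is at most 19k + 54(18 − k) = 972 − 35k. This must still be ≥ 659, so k ≤ 8.
k = 8 is achieved by 8 values at 19 and 10 at 54, total 692; lower one of the 54's by 33 (still > 19) to reach 659.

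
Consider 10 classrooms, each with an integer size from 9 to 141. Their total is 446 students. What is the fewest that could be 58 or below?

Each value above 58 is at least 59, contributing at least 59 − 9 = 50 above the floor 9.
The sum exceeds the floor total 90 by 356, so at most ⌊356/50⌋ = 7 exceed 58, and at least 3 are ≤ 58.
Exactly 3 works: 3 values at 9 and 7 at 59 total 440; raise one of the low values by 6 (still ≤ 58) to hit 446.

3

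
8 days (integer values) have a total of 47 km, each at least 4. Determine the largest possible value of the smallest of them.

5

The 8 values sum to 47, so their minimum is at most ⌊47/8⌋ = 5.
Taking 1 copy of 5 and 7 copies of 6 gives exactly 47, so 5 is attained.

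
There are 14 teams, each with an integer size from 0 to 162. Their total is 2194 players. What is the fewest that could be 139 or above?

11

Suppose at most 14 − j of them reach 139; then j values are ≤ 138 and the rest ≤ 162.
The total is then ≤ 138·j + 162·(14 − j) = 2268 − 24j. For this to be ≥ 2194 we need j ≤ 3, so at least 14 − 3 = 11 must reach 139.
Exactly 11 works: 11 values at 162 and 3 at 138 total 2196; lower one of the high values by 2 (still ≥ 139) to hit 2194.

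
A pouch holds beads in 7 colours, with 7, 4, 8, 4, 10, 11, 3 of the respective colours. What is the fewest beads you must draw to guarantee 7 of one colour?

In the worst case you take as many as possible of each colour without reaching 7: 6 + 4 + 6 + 4 + 6 + 6 + 3 = 35.
The next one must give 7 of some colour, so 35 + 1 = 36.

36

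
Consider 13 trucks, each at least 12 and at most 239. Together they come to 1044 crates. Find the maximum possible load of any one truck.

Maximizing one value means minimizing the remaining 12.
The other 12 contribute at least 12 × 12 = 144, leaving at most 1044 − 144 = 900.
But each truck is capped at 239, so the maximum is 239.
Achievable: one at 239 and the other 12 totalling 805, which fits since 12 × 12 ≤ 805 ≤ 12 × 239.

239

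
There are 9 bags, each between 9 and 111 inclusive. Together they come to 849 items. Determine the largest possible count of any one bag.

Maximizing one value means minimizing the remaining 8.
The other 8 contribute at least 8 × 9 = 72, leaving at most 849 − 72 = 777.
But each bag is capped at 111, so the maximum is 111.
Achievable: one at 111 and the other 8 totalling 738, which fits since 8 × 9 ≤ 738 ≤ 8 × 111.

111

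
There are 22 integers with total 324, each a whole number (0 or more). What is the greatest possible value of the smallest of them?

If every one of the 22 were at least 15, the total would be at least 22 × 15 = 330 > 324.
Taking 6 copies of 14 and 16 copies of 15 gives exactly 324, so 14 is attained.

14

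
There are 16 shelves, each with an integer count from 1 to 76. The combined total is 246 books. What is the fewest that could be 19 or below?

4

Let j be the number exceeding 19. Then the total is ≥ 20·j + 1·(16 − j) = 16 + 19j.
So 19j ≤ 230 and j ≤ 12; hence at least 16 − 12 = 4 are ≤ 19.
Exactly 4 works: 4 values at 1 and 12 at 20 total 244; raise one of the low values by 2 (still ≤ 19) to hit 246.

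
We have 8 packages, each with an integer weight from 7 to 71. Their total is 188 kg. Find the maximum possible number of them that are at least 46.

Suppose k of them are at least 46. Those contribute at least 46 each and the other 8 − k at least 7 each.
So the total is at least 46k + 7(8 − k) = 56 + 39k. This must be ≤ 188, giving k ≤ 3.
k = 3 is achieved by 3 values at 46 and 5 at 7, total 173; add 15 to one value (staying below 46) to reach 188.

3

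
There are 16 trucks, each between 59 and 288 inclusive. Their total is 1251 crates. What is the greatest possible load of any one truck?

288

Maximizing one value means minimizing the remaining 15.
The other 15 contribute at least 15 × 59 = 885, leaving at most 1251 − 885 = 366.
But each truck is capped at 288, so the maximum is 288.
Achievable: one at 288 and the other 15 totalling 963, which fits since 15 × 59 ≤ 963 ≤ 15 × 288.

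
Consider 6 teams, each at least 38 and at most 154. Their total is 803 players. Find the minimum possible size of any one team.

38

To make one team as small as possible, make the other 5 as large as possible.
The other 5 can take up 5 × 154 = 770 ≥ 803 − 38, so one team can sit at its floor of 38.
Achievable: one at 38 and the other 5 totalling 765, which fits since 5 × 38 ≤ 765 ≤ 5 × 154.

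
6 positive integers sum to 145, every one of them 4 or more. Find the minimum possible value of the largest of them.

25

Some value must be at least ⌈145/6⌉ = 25, since 6 × 24 = 144 < 145.
Taking 5 copies of 24 and 1 copy of 25 gives exactly 145, so 25 is attained.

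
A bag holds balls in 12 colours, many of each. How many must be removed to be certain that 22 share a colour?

You could draw 21 of every colour without reaching 22 of any — 252 in all.
One more forces 22 of some colour, so 252 + 1 = 253.

253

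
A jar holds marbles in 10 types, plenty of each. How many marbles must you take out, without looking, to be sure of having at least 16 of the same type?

151

You could draw 15 of every type without reaching 16 of any — 150 in all.
One more forces 16 of some type, so 150 + 1 = 151.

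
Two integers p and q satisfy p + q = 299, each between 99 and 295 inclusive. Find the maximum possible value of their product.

For a fixed sum, the product pq is largest when p and q are as close as possible.
Taking p = 149 and q = 150 (both in [99, 295]) gives pq = 22350.

22350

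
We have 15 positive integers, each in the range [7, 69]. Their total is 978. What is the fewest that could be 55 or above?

Each value short of 55 is at most 54, costing at least 69 − 54 = 15 against the maximum total of 1035.
We can afford to lose at most 1035 − 978 = 57, so at most ⌊57/15⌋ = 3 fall short, and at least 12 are ≥ 55.
Exactly 12 works: 12 values at 69 and 3 at 54 total 990; lower one of the high values by 12 (still ≥ 55) to hit 978.

12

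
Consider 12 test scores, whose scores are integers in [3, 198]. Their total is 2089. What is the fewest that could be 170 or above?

Each value short of 170 is at most 169, costing at least 198 − 169 = 29 against the maximum total of 2376.
We can afford to lose at most 2376 − 2089 = 287, so at most ⌊287/29⌋ = 9 fall short, and at least 3 are ≥ 170.
Exactly 3 works: 3 values at 198 and 9 at 169 total 2115; lower one of the high values by 26 (still ≥ 170) to hit 2089.

3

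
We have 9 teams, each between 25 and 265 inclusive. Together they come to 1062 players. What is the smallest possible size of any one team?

25

Minimizing one value means maximizing the remaining 8.
The other 8 can take up 8 × 265 = 2120 ≥ 1062 − 25, so one team can sit at its floor of 25.
Achievable: one at 25 and the other 8 totalling 1037, which fits since 8 × 25 ≤ 1037 ≤ 8 × 265.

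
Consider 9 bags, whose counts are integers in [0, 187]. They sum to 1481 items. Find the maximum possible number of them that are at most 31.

1

Each value at 31 or below falls at least 187 − 31 = 156 short of the ceiling 187.
The ceiling total is 9 × 187 = 1683, and we need 1481, so at most ⌊(1683 − 1481)/156⌋ = 1 can be that low.
k = 1 is achieved by 1 value at 31 and 8 at 187, total 1527; lower one of the 187's by 46 (still > 31) to reach 1481.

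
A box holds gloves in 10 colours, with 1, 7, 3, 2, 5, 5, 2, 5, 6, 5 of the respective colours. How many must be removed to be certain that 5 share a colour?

In the worst case you take as many as possible of each colour without reaching 5: 1 + 4 + 3 + 2 + 4 + 4 + 2 + 4 + 4 + 4 = 32.
The next one must give 5 of some colour, so 32 + 1 = 33.

33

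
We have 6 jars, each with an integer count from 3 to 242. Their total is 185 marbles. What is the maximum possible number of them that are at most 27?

Each value at 27 or below falls at least 242 − 27 = 215 short of the ceiling 242.
The ceiling total is 6 × 242 = 1452, and we need 185, so at most ⌊(1452 − 185)/215⌋ = 5 can be that low.
k = 5 is achieved by 5 values at 27 and 1 at 242, total 377; lower one of the 242's by 192 (still > 27) to reach 185.

5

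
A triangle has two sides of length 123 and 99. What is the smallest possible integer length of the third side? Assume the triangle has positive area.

25

The third side must exceed |123 − 99| = 24.
The smallest integer above 24 is 25.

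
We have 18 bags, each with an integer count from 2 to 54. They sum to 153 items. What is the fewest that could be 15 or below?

10

Each value above 15 is at least 16, contributing at least 16 − 2 = 14 above the floor 2.
The sum exceeds the floor total 36 by 117, so at most ⌊117/14⌋ = 8 exceed 15, and at least 10 are ≤ 15.
Exactly 10 works: 10 values at 2 and 8 at 16 total 148; raise one of the low values by 5 (still ≤ 15) to hit 153.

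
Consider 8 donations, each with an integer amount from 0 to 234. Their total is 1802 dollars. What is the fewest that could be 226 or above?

1

Suppose at most 8 − j of them reach 226; then j values are ≤ 225 and the rest ≤ 234.
The total is then ≤ 225·j + 234·(8 − j) = 1872 − 9j. For this to be ≥ 1802 we need j ≤ 7, so at least 8 − 7 = 1 must reach 226.
Exactly 1 works: 1 value at 234 and 7 at 225 total 1809; lower one of the high values by 7 (still ≥ 226) to hit 1802.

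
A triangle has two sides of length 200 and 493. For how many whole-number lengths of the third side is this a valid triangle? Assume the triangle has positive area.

399

The triangle inequality gives |200 − 493| < c < 200 + 493, i.e. 293 < c < 693.
So c can be any integer from 294 to 692: 399 values.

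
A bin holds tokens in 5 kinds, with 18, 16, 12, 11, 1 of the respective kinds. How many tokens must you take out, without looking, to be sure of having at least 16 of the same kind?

In the worst case you take as many as possible of each kind without reaching 16: 15 + 15 + 12 + 11 + 1 = 54.
The next one must give 16 of some kind, so 54 + 1 = 55.

55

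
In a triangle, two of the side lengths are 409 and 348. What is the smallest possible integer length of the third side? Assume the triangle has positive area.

62

The third side must exceed |409 − 348| = 61.
The smallest integer above 61 is 62.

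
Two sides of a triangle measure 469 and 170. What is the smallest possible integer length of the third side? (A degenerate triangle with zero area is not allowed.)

The third side must exceed |469 − 170| = 299.
The smallest integer above 299 is 300.

300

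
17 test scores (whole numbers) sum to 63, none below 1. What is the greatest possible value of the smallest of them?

If every one of the 17 were at least 4, the total would be at least 17 × 4 = 68 > 63.
Taking 5 copies of 3 and 12 copies of 4 gives exactly 63, so 3 is attained.

3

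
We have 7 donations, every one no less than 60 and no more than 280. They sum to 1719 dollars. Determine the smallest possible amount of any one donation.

Minimizing one value means maximizing the remaining 6.
The other 6 can take up 6 × 280 = 1680 ≥ 1719 − 60, so one donation can sit at its floor of 60.
Achievable: one at 60 and the other 6 totalling 1659, which fits since 6 × 60 ≤ 1659 ≤ 6 × 280.

60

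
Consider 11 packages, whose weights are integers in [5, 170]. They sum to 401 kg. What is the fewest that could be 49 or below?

4

Let j be the number exceeding 49. Then the total is ≥ 50·j + 5·(11 − j) = 55 + 45j.
So 45j ≤ 346 and j ≤ 7; hence at least 11 − 7 = 4 are ≤ 49.
Exactly 4 works: 4 values at 5 and 7 at 50 total 370; raise one of the low values by 31 (still ≤ 49) to hit 401.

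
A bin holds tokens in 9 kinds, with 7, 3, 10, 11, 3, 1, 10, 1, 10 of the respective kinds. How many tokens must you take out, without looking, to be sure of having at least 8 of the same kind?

In the worst case you take as many as possible of each kind without reaching 8: 7 + 3 + 7 + 7 + 3 + 1 + 7 + 1 + 7 = 43.
The next one must give 8 of some kind, so 43 + 1 = 44.

44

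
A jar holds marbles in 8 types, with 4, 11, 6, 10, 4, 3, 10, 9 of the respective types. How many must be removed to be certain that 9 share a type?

50

In the worst case you take as many as possible of each type without reaching 9: 4 + 8 + 6 + 8 + 4 + 3 + 8 + 8 = 49.
The next one must give 9 of some type, so 49 + 1 = 50.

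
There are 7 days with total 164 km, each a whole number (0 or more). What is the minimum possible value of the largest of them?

If every one of the 7 were at most 23, the total would be at most 7 × 23 = 161 < 164.
Taking 4 copies of 23 and 3 copies of 24 gives exactly 164, so 24 is attained.

24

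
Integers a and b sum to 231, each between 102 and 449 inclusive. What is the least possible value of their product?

For a fixed sum, ab is smallest when a and b are as far apart as possible.
The extreme feasible split is a = 102, b = 129, giving ab = 13158.

13158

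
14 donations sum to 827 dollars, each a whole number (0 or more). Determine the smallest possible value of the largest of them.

Some value must be at least ⌈827/14⌉ = 60, since 14 × 59 = 826 < 827.
Taking 13 copies of 59 and 1 copy of 60 gives exactly 827, so 60 is attained.

60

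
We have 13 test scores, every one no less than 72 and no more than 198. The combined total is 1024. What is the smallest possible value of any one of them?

72

Minimizing one value means maximizing the remaining 12.
The other 12 can take up 12 × 198 = 2376 ≥ 1024 − 72, so one score can sit at its floor of 72.
Achievable: one at 72 and the other 12 totalling 952, which fits since 12 × 72 ≤ 952 ≤ 12 × 198.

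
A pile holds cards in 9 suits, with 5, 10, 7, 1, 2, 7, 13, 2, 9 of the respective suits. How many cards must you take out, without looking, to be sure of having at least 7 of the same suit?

In the worst case you take as many as possible of each suit without reaching 7: 5 + 6 + 6 + 1 + 2 + 6 + 6 + 2 + 6 = 40.
The next one must give 7 of some suit, so 40 + 1 = 41.

41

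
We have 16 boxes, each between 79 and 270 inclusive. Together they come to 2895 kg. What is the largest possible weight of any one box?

270

Maximizing one value means minimizing the remaining 15.
The other 15 contribute at least 15 × 79 = 1185, leaving at most 2895 − 1185 = 1710.
But each box is capped at 270, so the maximum is 270.
Achievable: one at 270 and the other 15 totalling 2625, which fits since 15 × 79 ≤ 2625 ≤ 15 × 270.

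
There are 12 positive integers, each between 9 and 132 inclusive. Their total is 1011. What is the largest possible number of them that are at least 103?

With k values at 103 or above and the rest at least 9, the sum is at least 108 + 94k.
Since the sum is 1011, we need 94k ≤ 903, i.e. k ≤ 9.
k = 9 is achieved by 9 values at 103 and 3 at 9, total 954; add 57 to one value (staying below 103) to reach 1011.

9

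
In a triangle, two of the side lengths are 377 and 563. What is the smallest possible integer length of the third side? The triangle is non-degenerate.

The third side must exceed |377 − 563| = 186.
The smallest integer above 186 is 187.

187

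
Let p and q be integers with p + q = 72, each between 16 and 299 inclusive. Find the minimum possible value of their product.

896

For a fixed sum, pq is smallest when p and q are as far apart as possible.
The extreme feasible split is p = 16, q = 56, giving pq = 896.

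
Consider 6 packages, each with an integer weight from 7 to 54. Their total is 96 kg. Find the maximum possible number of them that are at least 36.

With k values at 36 or above and the rest at least 7, the sum is at least 42 + 29k.
Since the sum is 96, we need 29k ≤ 54, i.e. k ≤ 1.
k = 1 is achieved by 1 value at 36 and 5 at 7, total 71; add 25 to one value (staying below 36) to reach 96.

1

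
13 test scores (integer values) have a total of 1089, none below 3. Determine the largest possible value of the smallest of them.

The average is 1089/13 < 84, so some value is ≤ 83.
Equality holds with 3 values of 83 and 10 values of 84.

83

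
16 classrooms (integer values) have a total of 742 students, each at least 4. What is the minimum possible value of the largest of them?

47

If every one of the 16 were at most 46, the total would be at most 16 × 46 = 736 < 742.
Achievable: 6 of them at 47 and 10 at 46 total 742.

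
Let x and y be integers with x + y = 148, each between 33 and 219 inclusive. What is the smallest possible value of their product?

For a fixed sum, xy is smallest when x and y are as far apart as possible.
At the endpoint x = 33, y = 148 − 33 = 115, so xy = 33 × 115 = 3795.

3795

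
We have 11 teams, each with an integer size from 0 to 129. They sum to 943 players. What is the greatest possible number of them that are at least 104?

If k of the values are ≥ 104, the total is ≥ 104k + 0(11 − k).
Setting 104k + 0(11 − k) ≤ 943 gives 104k ≤ 943, so k ≤ 9.
k = 9 is achieved by 9 values at 104 and 2 at 0, total 936; add 7 to one value (staying below 104) to reach 943.

9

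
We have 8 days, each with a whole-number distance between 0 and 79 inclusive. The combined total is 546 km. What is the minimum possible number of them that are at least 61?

4

Each value short of 61 is at most 60, costing at least 79 − 60 = 19 against the maximum total of 632.
We can afford to lose at most 632 − 546 = 86, so at most ⌊86/19⌋ = 4 fall short, and at least 4 are ≥ 61.
Exactly 4 works: 4 values at 79 and 4 at 60 total 556; lower one of the high values by 10 (still ≥ 61) to hit 546.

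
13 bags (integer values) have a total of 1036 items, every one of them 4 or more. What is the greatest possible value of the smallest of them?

The average is 1036/13 < 80, so some value is ≤ 79.
Equality holds with 4 values of 79 and 9 values of 80.

79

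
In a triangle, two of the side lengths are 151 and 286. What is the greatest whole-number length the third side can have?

436

The third side must be less than 151 + 286 = 437.
The largest integer below 437 is 436.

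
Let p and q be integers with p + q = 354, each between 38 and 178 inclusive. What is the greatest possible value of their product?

31329

With p + q fixed, pq peaks when the two are closest together.
Taking p = 177 and q = 177 (both in [38, 178]) gives pq = 31329.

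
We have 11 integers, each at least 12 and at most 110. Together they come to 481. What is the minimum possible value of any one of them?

12

To make one integer as small as possible, make the other 10 as large as possible.
The other 10 can take up 10 × 110 = 1100 ≥ 481 − 12, so one integer can sit at its floor of 12.
Achievable: one at 12 and the other 10 totalling 469, which fits since 10 × 12 ≤ 469 ≤ 10 × 110.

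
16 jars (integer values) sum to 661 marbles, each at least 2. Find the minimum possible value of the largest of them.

The average is 661/16 > 41, so not all 16 can be 41 or less; the largest is ≥ 42.
Achievable: 5 of them at 42 and 11 at 41 total 661.

42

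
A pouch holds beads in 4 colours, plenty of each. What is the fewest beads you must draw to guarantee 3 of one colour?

In the worst case you draw 2 of each of the 4 colours: 4 × 2 = 8.
One more forces 3 of some colour, so 8 + 1 = 9.

9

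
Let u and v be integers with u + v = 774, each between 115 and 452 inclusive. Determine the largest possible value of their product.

149769

uv = u(774 − u) is maximized when u is as near 774/2 as the bounds allow.
Taking u = 387 and v = 387 (both in [115, 452]) gives uv = 149769.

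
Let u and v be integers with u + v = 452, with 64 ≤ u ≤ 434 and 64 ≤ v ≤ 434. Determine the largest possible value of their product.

51076

uv = u(452 − u) is maximized when u is as near 452/2 as the bounds allow.
Taking u = 226 and v = 226 (both in [64, 434]) gives uv = 51076.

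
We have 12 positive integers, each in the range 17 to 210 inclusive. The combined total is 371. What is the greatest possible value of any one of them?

To make one integer as large as possible, make the other 11 as small as possible.
The other 11 contribute at least 11 × 17 = 187, leaving at most 371 − 187 = 184.
Since 184 ≤ 210, this is achievable: one at 184 and 11 at 17.

184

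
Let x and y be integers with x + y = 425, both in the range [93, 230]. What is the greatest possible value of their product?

45156

For a fixed sum, the product xy is largest when x and y are as close as possible.
Taking x = 212 and y = 213 (both in [93, 230]) gives xy = 45156.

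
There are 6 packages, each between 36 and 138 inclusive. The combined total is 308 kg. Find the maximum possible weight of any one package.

To make one package as large as possible, make the other 5 as small as possible.
The other 5 contribute at least 5 × 36 = 180, leaving at most 308 − 180 = 128.
Since 128 ≤ 138, this is achievable: one at 128 and 5 at 36.

128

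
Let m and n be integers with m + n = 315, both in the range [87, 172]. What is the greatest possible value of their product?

24806

mn = m(315 − m) is maximized when m is as near 315/2 as the bounds allow.
Taking m = 157 and n = 158 (both in [87, 172]) gives mn = 24806.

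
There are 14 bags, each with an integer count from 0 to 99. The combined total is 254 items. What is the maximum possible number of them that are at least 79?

With k values at 79 or above and the rest at least 0, the sum is at least 0 + 79k.
Since the sum is 254, we need 79k ≤ 254, i.e. k ≤ 3.
k = 3 is achieved by 3 values at 79 and 11 at 0, total 237; add 17 to one value (staying below 79) to reach 254.

3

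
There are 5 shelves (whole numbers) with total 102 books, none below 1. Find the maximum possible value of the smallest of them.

The average is 102/5 < 21, so some value is ≤ 20.
Achievable: 3 of them at 20 and 2 at 21 total 102.

20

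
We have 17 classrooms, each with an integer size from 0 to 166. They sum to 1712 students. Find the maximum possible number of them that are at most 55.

10

Each value at 55 or below falls at least 166 − 55 = 111 short of the ceiling 166.
The ceiling total is 17 × 166 = 2822, and we need 1712, so at most ⌊(2822 − 1712)/111⌋ = 10 can be that low.
k = 10 is achieved by 10 values at 55 and 7 at 166, total 1712.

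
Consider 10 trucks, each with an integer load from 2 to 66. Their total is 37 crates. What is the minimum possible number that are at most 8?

Each value above 8 is at least 9, contributing at least 9 − 2 = 7 above the floor 2.
The sum exceeds the floor total 20 by 17, so at most ⌊17/7⌋ = 2 exceed 8, and at least 8 are ≤ 8.
Exactly 8 works: 8 values at 2 and 2 at 9 total 34; raise one of the low values by 3 (still ≤ 8) to hit 37.

8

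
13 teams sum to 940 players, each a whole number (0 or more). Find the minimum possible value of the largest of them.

73

If every one of the 13 were at most 72, the total would be at most 13 × 72 = 936 < 940.
Taking 9 copies of 72 and 4 copies of 73 gives exactly 940, so 73 is attained.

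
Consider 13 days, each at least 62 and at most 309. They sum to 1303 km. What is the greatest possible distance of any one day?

Maximizing one value means minimizing the remaining 12.
The other 12 contribute at least 12 × 62 = 744, leaving at most 1303 − 744 = 559.
But each day is capped at 309, so the maximum is 309.
Achievable: one at 309 and the other 12 totalling 994, which fits since 12 × 62 ≤ 994 ≤ 12 × 309.

309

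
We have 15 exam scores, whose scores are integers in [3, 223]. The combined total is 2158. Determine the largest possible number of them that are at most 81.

Each value at 81 or below falls at least 223 − 81 = 142 short of the ceiling 223.
The ceiling total is 15 × 223 = 3345, and we need 2158, so at most ⌊(3345 − 2158)/142⌋ = 8 can be that low.
k = 8 is achieved by 8 values at 81 and 7 at 223, total 2209; lower one of the 223's by 51 (still > 81) to reach 2158.

8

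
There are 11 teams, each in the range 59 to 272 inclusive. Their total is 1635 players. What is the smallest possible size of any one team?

Minimizing one value means maximizing the remaining 10.
The other 10 can take up 10 × 272 = 2720 ≥ 1635 − 59, so one team can sit at its floor of 59.
Achievable: one at 59 and the other 10 totalling 1576, which fits since 10 × 59 ≤ 1576 ≤ 10 × 272.

59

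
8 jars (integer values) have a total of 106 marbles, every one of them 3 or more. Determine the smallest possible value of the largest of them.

The 8 values sum to 106, so their maximum is at least ⌈106/8⌉ = 14.
Taking 6 copies of 13 and 2 copies of 14 gives exactly 106, so 14 is attained.

14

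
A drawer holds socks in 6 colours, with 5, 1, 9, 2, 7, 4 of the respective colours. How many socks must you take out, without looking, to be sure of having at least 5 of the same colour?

20

In the worst case you take as many as possible of each colour without reaching 5: 4 + 1 + 4 + 2 + 4 + 4 = 19.
The next one must give 5 of some colour, so 19 + 1 = 20.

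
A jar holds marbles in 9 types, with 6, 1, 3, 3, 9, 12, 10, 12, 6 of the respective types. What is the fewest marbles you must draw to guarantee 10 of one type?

56

In the worst case you take as many as possible of each type without reaching 10: 6 + 1 + 3 + 3 + 9 + 9 + 9 + 9 + 6 = 55.
The next one must give 10 of some type, so 55 + 1 = 56.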